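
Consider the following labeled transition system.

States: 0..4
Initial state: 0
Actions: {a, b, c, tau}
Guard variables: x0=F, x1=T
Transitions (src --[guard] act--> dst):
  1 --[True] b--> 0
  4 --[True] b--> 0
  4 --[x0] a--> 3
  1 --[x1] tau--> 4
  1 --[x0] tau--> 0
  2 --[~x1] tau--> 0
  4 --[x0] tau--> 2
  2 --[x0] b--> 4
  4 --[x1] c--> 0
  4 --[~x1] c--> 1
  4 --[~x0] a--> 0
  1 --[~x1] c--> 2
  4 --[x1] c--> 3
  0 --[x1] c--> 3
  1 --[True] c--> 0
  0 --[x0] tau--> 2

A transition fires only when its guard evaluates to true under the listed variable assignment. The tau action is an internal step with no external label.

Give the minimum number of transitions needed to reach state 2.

Layered search for 2:
  depth 0: {0}
  depth 1: {3}
2 never appears.

Answer: UNREACHABLE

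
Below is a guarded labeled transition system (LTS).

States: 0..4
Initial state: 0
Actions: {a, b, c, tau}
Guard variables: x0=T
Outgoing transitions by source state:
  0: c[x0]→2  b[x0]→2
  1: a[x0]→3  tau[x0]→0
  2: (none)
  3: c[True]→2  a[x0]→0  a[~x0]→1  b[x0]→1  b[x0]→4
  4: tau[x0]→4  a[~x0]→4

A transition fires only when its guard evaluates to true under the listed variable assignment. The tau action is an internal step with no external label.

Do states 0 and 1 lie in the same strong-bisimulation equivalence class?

Answer: NOT BISIMILAR

Analysis:
Compute ~ classes (split until stable):
  round 0: {{0,1,2,3,4}}
  round 1: {{0},{1},{2},{3},{4}}
stable after 2 split(s): 5 block(s)
class of 0: {0}; class of 1: {1}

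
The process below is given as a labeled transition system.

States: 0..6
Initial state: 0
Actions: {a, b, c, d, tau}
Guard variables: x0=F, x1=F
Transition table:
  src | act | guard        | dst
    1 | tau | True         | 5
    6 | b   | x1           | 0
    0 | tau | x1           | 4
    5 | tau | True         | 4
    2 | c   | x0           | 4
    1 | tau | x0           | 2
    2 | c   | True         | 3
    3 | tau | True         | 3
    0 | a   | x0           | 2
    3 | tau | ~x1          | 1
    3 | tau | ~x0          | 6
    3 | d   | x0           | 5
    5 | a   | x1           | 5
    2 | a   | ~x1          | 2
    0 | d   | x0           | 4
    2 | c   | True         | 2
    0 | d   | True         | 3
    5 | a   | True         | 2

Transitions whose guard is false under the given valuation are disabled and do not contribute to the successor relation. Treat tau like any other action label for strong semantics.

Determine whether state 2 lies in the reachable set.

Guard filter leaves 10 enabled edge(s).
depth 0: {0}
depth 1: {3}  total {0,3}
depth 2: {1,6}  total {0,1,3,6}
depth 3: {5}  total {0,1,3,5,6}
depth 4: {2,4}  total {0,1,2,3,4,5,6}
Reach set: {0,1,2,3,4,5,6}
witness 2: d·tau·tau·a

Answer: REACHABLE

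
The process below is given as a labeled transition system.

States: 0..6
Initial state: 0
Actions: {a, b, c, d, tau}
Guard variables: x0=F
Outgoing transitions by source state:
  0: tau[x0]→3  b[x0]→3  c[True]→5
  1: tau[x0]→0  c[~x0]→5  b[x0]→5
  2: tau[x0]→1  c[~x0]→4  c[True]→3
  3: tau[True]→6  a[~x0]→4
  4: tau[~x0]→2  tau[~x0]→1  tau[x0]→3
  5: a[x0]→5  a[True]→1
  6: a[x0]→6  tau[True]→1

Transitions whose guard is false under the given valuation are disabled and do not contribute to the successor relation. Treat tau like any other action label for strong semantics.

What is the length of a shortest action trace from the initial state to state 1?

Layered search for 1:
  L0 = {0}
  L1 = {5}
  L2 = {1}
depth(1)=2, e.g. c·a

Answer: 2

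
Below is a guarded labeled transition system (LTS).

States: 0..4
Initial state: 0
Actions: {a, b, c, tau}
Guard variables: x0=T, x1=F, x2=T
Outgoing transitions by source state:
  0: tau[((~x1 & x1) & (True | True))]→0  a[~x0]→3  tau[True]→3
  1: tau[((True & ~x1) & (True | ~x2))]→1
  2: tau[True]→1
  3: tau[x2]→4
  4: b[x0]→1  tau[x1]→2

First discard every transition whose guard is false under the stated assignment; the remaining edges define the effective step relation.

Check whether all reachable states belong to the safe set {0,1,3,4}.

Answer: INVARIANT HOLDS

Working:
Safe = {0,1,3,4}
Reachable = {0,1,3,4}
  0: ok
  1: ok
  3: ok
  4: ok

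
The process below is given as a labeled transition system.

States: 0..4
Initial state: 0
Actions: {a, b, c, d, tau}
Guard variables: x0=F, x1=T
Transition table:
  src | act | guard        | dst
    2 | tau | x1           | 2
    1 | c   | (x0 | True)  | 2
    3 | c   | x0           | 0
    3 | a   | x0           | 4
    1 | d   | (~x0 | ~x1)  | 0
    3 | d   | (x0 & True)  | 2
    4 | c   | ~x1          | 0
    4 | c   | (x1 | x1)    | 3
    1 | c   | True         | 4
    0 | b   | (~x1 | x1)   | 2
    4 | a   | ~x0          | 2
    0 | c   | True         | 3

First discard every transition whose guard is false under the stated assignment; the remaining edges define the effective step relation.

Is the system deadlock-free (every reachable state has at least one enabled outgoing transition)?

Answer: DEADLOCK at state 3

Analysis:
Reach set: {0,2,3}
  0: b→2  c→3  [2 exit(s)]
  2: tau→2  [1 exit(s)]
  3: ∅  [STUCK]
witness 3: c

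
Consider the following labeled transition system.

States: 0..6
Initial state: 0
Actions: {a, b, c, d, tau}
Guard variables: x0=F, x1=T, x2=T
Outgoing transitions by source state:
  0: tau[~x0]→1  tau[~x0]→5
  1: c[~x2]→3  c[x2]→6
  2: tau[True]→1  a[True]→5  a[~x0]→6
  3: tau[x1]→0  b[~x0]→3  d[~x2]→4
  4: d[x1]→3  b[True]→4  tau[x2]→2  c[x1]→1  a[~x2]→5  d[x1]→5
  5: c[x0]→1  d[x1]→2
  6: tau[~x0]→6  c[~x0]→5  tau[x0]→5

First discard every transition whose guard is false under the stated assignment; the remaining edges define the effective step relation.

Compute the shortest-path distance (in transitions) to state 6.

Answer: 2

Working:
Layered search for 6:
  L0 = {0}
  L1 = {1,5}
  L2 = {2,6}
first hit 6 at d=2 via tau·c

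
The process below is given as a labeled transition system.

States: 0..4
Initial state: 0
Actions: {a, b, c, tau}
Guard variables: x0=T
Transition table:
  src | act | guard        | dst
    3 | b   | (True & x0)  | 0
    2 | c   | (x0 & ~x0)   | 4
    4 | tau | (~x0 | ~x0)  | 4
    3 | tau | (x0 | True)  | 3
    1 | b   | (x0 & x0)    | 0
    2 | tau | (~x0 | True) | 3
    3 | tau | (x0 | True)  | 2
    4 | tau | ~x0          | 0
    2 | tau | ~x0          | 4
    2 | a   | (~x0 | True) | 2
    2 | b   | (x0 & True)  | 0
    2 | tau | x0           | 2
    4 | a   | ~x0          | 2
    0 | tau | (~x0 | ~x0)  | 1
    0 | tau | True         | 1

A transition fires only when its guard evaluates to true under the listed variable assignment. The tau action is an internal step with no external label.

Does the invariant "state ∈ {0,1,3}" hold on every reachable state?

Safe = {0,1,3}
Reach set: {0,1}
  0: ok
  1: ok

Answer: INVARIANT HOLDS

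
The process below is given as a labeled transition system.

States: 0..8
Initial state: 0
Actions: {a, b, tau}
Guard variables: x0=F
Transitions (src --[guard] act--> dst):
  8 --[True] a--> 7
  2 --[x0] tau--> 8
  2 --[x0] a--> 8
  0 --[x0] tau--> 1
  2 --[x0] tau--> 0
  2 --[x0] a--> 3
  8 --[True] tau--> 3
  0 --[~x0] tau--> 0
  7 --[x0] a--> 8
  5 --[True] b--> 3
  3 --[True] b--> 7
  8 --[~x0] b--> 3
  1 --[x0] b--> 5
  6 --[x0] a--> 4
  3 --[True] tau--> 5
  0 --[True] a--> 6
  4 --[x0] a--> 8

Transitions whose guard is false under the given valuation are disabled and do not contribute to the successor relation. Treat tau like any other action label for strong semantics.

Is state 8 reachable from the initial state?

Answer: UNREACHABLE

Analysis:
After dropping false guards: 8 live edges.
L0 = {0}
L1 = {6}  total {0,6}
Reachable = {0,6}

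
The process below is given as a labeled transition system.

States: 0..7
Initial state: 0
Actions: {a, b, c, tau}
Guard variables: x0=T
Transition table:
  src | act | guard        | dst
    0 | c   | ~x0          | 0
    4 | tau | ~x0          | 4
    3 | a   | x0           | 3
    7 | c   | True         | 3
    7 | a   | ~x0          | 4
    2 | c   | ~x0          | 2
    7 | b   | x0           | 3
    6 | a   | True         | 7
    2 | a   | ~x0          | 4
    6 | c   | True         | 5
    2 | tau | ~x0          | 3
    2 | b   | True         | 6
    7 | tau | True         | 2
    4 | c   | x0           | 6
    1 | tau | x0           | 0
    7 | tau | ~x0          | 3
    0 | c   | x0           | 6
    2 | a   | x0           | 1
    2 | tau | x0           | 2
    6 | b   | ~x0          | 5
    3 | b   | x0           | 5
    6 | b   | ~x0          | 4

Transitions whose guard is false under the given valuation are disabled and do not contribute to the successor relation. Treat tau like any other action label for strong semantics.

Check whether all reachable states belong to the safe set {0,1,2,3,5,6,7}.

Answer: INVARIANT HOLDS

Working:
Allowed set {0,1,2,3,5,6,7}
Reachable = {0,1,2,3,5,6,7}
  0: ✓
  1: ✓
  2: ✓
  3: ✓
  5: ✓
  6: ✓
  7: ✓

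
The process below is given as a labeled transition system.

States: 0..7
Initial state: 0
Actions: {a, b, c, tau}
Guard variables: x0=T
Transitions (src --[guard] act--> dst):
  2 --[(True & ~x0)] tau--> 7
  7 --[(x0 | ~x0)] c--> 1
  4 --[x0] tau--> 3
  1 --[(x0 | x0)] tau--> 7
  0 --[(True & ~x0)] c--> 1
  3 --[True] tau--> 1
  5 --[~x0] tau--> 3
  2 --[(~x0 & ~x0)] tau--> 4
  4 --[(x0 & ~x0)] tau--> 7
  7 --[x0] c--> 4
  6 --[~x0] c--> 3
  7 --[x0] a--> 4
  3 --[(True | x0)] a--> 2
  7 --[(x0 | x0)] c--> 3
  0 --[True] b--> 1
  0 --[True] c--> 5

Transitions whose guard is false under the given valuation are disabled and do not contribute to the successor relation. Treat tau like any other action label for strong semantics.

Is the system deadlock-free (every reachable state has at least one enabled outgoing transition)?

R = {0,1,2,3,4,5,7}
  0: b→1  c→5  [2 exit(s)]
  1: tau→7  [1 exit(s)]
  2: ∅  [no exit]
  3: a→2  tau→1  [2 exit(s)]
  4: tau→3  [1 exit(s)]
  5: ∅  [no exit]
  7: a→4  c→1  c→3  c→4  [4 exit(s)]
Path to 2: b·tau·c·a

Answer: DEADLOCK at state 2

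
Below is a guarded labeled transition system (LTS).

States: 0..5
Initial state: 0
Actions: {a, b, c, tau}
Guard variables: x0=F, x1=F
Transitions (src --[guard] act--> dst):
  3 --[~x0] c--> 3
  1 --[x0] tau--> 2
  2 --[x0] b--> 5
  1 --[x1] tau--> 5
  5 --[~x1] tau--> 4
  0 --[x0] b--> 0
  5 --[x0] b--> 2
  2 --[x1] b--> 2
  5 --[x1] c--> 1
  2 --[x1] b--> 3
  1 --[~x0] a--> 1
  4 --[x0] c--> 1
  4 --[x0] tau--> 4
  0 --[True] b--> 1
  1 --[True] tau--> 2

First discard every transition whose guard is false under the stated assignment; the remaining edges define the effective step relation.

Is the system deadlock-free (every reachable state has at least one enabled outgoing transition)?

R = {0,1,2}
  0: b→1  [1 exit(s)]
  1: a→1  tau→2  [2 exit(s)]
  2: ∅  [no exit]
witness 2: b·tau

Answer: DEADLOCK at state 2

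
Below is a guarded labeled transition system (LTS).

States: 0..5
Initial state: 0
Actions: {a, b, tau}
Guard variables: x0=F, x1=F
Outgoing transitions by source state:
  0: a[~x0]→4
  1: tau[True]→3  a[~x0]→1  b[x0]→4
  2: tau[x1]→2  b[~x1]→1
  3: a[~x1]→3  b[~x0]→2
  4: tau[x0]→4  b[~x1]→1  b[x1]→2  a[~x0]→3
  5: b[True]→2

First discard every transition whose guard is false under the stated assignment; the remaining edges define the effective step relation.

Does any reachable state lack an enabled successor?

R = {0,1,2,3,4}
  0: a→4  [1 exit(s)]
  1: a→1  tau→3  [2 exit(s)]
  2: b→1  [1 exit(s)]
  3: a→3  b→2  [2 exit(s)]
  4: a→3  b→1  [2 exit(s)]

Answer: DEADLOCK-FREE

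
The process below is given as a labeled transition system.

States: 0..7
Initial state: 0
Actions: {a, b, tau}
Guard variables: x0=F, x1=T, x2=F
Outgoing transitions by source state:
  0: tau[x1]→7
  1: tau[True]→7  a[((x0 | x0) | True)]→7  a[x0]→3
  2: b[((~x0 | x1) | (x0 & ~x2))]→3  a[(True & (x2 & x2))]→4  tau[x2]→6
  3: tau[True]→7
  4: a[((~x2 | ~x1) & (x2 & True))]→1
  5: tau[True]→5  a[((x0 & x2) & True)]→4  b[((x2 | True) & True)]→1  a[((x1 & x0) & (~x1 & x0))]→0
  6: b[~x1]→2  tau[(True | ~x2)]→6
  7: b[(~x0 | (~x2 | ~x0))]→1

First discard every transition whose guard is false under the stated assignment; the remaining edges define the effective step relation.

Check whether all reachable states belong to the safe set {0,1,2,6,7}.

Allowed set {0,1,2,6,7}
Reachable = {0,1,7}
  0: safe
  1: safe
  7: safe

Answer: INVARIANT HOLDS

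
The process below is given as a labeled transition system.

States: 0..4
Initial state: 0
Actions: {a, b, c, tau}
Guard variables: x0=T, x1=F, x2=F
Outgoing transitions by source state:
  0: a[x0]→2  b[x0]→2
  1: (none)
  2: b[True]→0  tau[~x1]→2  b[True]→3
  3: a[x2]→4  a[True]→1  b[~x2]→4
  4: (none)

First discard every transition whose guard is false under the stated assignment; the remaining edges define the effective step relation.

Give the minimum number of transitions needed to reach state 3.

Breadth-first toward 3:
  depth 0: {0}
  depth 1: {2}
  depth 2: {3}
depth(3)=2, e.g. a·b

Answer: 2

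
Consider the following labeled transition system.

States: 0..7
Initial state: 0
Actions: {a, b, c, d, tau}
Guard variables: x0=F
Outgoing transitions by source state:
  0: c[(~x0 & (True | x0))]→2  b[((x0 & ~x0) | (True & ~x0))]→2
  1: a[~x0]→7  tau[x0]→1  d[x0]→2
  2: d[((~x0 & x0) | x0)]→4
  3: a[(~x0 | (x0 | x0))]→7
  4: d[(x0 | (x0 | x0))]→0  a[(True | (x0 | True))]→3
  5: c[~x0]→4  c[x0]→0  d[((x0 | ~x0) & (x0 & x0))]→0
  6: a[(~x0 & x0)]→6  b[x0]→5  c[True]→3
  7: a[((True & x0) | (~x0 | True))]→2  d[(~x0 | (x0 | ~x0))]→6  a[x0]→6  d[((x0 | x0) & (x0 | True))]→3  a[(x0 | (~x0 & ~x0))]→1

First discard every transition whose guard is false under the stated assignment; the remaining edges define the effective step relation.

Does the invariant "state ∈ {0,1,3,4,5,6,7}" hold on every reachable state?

Allowed set {0,1,3,4,5,6,7}
Reachable = {0,2}
  0: ✓
  2: ✗ unsafe
witness against invariant: c → 2

Answer: INVARIANT VIOLATED at state 2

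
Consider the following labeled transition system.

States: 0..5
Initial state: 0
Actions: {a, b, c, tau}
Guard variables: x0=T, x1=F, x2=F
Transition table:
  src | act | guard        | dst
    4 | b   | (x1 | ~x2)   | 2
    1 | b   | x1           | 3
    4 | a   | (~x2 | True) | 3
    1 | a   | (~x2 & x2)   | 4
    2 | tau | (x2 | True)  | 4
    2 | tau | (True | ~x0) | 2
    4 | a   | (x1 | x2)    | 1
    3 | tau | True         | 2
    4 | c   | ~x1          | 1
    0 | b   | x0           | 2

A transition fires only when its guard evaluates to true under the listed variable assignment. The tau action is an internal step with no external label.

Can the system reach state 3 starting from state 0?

Answer: REACHABLE

Analysis:
Guard filter leaves 7 enabled edge(s).
L0 = {0}
L1 = {2}  cumulative {0,2}
L2 = {4}  cumulative {0,2,4}
L3 = {1,3}  cumulative {0,1,2,3,4}
Reachable = {0,1,2,3,4}
Path to 3: b·tau·a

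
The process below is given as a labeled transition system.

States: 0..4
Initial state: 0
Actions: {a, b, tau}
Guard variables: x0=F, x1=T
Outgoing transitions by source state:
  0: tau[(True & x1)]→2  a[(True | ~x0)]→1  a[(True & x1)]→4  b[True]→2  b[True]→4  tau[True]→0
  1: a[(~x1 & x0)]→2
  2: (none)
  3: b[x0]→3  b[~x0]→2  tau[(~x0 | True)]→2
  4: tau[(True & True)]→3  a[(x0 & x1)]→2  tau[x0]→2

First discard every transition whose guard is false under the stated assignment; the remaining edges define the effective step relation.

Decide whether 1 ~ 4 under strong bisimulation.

Bisimulation quotient by refinement:
  P[0] = {{0,1,2,3,4}}
  P[1] = {{0},{1,2},{3},{4}}
Fixed point at round 2; 4 class(es).
[1]={1,2}  [4]={4}

Answer: NOT BISIMILAR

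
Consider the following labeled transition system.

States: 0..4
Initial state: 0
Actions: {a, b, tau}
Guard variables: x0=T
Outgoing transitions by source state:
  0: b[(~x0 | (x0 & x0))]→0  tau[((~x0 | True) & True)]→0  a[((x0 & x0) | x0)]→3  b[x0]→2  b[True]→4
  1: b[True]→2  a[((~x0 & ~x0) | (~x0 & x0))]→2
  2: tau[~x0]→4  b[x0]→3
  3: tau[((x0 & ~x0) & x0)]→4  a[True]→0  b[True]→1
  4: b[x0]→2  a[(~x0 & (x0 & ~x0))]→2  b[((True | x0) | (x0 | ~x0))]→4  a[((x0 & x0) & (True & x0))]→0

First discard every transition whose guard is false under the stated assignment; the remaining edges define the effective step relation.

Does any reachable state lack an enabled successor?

Answer: DEADLOCK-FREE

Analysis:
R = {0,1,2,3,4}
  0: a→3  b→0  b→2  b→4  tau→0  [5 out]
  1: b→2  [1 out]
  2: b→3  [1 out]
  3: a→0  b→1  [2 out]
  4: a→0  b→2  b→4  [3 out]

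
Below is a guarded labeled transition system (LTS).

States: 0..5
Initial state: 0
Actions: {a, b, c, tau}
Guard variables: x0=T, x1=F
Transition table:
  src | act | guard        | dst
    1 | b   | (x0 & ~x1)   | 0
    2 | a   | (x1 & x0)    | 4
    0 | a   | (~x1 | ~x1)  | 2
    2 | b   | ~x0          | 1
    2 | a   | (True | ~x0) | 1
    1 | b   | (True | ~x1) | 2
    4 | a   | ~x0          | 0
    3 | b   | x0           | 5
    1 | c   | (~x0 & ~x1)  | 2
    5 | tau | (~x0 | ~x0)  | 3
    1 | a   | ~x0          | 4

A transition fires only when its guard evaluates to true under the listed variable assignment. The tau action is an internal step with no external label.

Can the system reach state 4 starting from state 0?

Guard filter leaves 5 enabled edge(s).
Layer 0: {0}
Layer 1: {2}  now seen {0,2}
Layer 2: {1}  now seen {0,1,2}
Reach set: {0,1,2}

Answer: UNREACHABLE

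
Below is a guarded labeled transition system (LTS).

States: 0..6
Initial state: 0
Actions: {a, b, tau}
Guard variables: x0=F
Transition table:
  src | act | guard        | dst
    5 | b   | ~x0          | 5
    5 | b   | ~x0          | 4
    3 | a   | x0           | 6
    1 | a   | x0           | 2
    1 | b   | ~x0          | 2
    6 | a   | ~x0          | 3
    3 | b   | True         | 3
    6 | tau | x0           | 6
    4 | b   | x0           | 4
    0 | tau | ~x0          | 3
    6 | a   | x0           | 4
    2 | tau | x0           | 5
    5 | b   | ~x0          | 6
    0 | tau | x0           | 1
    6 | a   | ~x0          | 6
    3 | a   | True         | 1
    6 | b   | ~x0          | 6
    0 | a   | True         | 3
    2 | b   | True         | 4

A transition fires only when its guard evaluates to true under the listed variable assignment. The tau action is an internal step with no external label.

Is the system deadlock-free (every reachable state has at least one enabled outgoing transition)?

Reach set: {0,1,2,3,4}
  0: a→3  tau→3  [2 out]
  1: b→2  [1 out]
  2: b→4  [1 out]
  3: a→1  b→3  [2 out]
  4: ∅  [no exit]
trace reaching 4: tau·a·b·b

Answer: DEADLOCK at state 4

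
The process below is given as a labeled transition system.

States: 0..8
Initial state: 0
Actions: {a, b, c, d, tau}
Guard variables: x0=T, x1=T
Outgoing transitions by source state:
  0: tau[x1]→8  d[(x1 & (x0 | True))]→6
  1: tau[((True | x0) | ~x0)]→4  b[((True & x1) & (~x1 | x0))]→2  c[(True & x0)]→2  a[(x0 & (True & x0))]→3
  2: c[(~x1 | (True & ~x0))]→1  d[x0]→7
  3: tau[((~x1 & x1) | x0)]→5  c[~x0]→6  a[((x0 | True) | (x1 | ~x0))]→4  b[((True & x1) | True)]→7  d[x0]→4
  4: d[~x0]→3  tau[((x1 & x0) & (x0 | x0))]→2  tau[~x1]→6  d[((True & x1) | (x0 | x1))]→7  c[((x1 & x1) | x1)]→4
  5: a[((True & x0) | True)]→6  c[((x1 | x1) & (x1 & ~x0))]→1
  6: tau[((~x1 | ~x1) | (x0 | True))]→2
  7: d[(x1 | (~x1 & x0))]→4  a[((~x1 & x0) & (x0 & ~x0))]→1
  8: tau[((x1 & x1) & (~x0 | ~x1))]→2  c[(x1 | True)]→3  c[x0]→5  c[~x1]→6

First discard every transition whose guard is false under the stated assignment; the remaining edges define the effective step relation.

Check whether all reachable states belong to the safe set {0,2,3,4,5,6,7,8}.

Answer: INVARIANT HOLDS

Trace:
Inv-set: {0,2,3,4,5,6,7,8}
Reach set: {0,2,3,4,5,6,7,8}
  0: ok
  2: ok
  3: ok
  4: ok
  5: ok
  6: ok
  7: ok
  8: ok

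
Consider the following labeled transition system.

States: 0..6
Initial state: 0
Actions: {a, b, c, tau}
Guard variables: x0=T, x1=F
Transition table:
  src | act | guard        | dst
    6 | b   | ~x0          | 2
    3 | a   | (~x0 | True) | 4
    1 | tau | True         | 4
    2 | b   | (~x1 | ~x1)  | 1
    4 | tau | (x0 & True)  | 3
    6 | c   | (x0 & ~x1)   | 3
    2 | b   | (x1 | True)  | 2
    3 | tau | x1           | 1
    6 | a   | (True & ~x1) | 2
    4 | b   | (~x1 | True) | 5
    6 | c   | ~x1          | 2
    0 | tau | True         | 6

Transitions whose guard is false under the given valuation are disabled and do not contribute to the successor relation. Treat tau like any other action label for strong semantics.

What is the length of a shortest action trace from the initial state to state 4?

Answer: 3

Working:
Breadth-first toward 4:
  L0 = {0}
  L1 = {6}
  L2 = {2,3}
  L3 = {1,4}
4 enters at depth 3; path tau·c·a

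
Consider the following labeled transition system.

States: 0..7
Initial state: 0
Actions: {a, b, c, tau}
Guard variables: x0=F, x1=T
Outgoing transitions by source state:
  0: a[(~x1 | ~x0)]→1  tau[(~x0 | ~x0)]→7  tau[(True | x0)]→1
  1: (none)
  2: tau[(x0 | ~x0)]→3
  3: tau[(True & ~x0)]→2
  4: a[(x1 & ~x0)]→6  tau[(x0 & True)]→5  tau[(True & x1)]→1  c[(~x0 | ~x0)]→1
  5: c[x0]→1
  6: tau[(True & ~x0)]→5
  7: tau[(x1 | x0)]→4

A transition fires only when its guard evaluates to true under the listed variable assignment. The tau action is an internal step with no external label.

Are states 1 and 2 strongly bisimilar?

Bisimulation quotient by refinement:
  π0 = {{0,1,2,3,4,5,6,7}}
  π1 = {{0},{1,5},{2,3,6,7},{4}}
  π2 = {{0},{1,5},{2,3},{4},{6},{7}}
stable after 3 split(s): 6 block(s)
class of 1: {1,5}; class of 2: {2,3}

Answer: NOT BISIMILAR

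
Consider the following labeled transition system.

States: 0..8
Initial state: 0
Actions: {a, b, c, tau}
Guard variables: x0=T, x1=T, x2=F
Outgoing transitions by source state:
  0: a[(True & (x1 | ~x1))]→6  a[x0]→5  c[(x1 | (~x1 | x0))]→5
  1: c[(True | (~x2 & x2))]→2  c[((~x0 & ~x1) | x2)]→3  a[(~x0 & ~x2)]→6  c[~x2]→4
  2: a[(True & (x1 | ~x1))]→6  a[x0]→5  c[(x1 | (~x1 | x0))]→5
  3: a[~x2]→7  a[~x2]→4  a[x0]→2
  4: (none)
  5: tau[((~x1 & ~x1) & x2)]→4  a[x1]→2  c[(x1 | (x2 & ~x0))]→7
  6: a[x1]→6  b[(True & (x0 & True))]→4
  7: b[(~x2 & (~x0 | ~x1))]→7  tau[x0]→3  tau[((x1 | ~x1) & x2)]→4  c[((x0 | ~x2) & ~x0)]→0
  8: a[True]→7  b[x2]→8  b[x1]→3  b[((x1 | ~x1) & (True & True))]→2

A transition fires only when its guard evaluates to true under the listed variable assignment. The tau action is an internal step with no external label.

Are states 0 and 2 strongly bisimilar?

Answer: BISIMILAR

Trace:
Refine partition for ~:
  π0 = {{0,1,2,3,4,5,6,7,8}}
  π1 = {{0,2,5},{1},{3},{4},{6,8},{7}}
  π2 = {{0,2},{1},{3},{4},{5},{6},{7},{8}}
8 equivalence class(es) (converged in 3)
0∈{0,2}, 2∈{0,2}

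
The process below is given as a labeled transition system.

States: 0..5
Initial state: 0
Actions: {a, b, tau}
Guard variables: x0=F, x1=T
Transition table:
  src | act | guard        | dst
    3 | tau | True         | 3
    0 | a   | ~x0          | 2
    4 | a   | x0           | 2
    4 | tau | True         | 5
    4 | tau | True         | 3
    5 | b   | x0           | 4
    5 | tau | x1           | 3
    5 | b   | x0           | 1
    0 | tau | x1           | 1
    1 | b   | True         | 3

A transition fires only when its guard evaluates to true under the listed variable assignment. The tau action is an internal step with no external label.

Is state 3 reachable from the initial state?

7 transition(s) survive guard evaluation.
depth 0: {0}
depth 1: {1,2}  cumulative {0,1,2}
depth 2: {3}  cumulative {0,1,2,3}
Reachable = {0,1,2,3}
trace reaching 3: tau·b

Answer: REACHABLE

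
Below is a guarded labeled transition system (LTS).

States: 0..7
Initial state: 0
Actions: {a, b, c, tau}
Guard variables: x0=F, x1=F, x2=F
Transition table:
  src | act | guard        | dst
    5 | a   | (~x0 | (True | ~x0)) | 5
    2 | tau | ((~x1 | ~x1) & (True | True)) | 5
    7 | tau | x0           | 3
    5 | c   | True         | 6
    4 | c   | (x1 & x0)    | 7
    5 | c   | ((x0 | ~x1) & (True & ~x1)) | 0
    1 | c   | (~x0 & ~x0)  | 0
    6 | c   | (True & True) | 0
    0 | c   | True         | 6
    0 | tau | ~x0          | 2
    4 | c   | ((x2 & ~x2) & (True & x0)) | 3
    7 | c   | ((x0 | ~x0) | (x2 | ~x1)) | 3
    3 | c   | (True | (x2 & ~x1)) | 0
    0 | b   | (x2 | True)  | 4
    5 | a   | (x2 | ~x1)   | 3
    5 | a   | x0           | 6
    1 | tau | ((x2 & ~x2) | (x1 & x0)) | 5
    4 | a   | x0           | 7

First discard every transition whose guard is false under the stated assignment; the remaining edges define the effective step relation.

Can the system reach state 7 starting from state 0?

Answer: UNREACHABLE

Working:
After dropping false guards: 12 live edges.
Layer 0: {0}
Layer 1: {2,4,6}  total {0,2,4,6}
Layer 2: {5}  total {0,2,4,5,6}
Layer 3: {3}  total {0,2,3,4,5,6}
R = {0,2,3,4,5,6}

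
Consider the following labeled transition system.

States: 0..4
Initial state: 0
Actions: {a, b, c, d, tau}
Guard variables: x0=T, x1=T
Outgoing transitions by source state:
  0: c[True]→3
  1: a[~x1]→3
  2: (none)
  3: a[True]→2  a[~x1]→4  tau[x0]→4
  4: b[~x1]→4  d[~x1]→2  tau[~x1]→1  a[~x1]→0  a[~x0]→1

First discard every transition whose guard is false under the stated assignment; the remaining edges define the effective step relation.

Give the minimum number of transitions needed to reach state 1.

Layered search for 1:
  L0 = {0}
  L1 = {3}
  L2 = {2,4}
1 never appears.

Answer: UNREACHABLE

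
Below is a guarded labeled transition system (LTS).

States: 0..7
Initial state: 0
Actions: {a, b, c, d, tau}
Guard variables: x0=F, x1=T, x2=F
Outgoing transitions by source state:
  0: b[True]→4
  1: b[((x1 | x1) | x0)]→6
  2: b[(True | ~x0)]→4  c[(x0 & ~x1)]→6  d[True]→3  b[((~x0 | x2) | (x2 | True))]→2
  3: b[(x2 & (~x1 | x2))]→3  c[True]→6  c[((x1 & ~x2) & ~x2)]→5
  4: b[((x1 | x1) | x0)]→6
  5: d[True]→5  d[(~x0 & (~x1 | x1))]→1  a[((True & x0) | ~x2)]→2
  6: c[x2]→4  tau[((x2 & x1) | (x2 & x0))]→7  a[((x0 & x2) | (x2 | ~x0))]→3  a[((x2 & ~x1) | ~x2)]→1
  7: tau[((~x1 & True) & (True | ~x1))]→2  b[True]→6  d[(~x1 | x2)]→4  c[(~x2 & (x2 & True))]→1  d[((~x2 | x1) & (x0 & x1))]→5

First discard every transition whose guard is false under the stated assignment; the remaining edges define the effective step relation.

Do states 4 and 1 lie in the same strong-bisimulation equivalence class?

Answer: BISIMILAR

Working:
Bisimulation quotient by refinement:
  round 0: {{0,1,2,3,4,5,6,7}}
  round 1: {{0,1,4,7},{2},{3},{5},{6}}
  round 2: {{0},{1,4,7},{2},{3},{5},{6}}
Fixed point at round 3; 6 class(es).
[4]={1,4,7}  [1]={1,4,7}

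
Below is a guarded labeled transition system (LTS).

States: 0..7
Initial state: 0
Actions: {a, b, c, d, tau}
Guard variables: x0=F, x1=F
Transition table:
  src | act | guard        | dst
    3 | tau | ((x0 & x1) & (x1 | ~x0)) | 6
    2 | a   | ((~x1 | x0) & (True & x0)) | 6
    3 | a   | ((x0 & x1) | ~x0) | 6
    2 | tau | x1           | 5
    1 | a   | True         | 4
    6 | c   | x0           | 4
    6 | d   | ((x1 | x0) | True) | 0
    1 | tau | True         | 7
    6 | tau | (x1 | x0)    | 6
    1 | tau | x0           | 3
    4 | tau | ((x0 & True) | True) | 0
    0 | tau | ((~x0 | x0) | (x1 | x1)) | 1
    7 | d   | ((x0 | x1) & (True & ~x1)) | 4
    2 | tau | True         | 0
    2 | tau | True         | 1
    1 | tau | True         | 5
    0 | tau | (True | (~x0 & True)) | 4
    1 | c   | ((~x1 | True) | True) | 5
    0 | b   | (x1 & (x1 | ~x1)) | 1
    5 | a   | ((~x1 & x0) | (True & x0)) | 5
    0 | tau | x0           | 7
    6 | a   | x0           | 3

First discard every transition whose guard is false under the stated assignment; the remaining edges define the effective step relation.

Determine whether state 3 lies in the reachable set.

After dropping false guards: 11 live edges.
depth 0: {0}
depth 1: {1,4}  cumulative {0,1,4}
depth 2: {5,7}  cumulative {0,1,4,5,7}
R = {0,1,4,5,7}

Answer: UNREACHABLE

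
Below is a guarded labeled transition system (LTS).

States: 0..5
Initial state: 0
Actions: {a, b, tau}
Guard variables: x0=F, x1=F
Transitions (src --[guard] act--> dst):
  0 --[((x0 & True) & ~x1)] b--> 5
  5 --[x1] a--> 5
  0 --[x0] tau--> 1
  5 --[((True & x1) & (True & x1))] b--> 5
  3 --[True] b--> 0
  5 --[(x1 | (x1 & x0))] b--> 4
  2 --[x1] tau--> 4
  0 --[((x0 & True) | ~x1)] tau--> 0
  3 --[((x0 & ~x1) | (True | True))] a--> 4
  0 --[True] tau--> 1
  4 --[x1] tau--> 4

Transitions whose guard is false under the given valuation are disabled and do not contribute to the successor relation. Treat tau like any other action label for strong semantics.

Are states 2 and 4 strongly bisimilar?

Answer: BISIMILAR

Trace:
Bisimulation quotient by refinement:
  round 0: {{0,1,2,3,4,5}}
  round 1: {{0},{1,2,4,5},{3}}
stable after 2 split(s): 3 block(s)
2∈{1,2,4,5}, 4∈{1,2,4,5}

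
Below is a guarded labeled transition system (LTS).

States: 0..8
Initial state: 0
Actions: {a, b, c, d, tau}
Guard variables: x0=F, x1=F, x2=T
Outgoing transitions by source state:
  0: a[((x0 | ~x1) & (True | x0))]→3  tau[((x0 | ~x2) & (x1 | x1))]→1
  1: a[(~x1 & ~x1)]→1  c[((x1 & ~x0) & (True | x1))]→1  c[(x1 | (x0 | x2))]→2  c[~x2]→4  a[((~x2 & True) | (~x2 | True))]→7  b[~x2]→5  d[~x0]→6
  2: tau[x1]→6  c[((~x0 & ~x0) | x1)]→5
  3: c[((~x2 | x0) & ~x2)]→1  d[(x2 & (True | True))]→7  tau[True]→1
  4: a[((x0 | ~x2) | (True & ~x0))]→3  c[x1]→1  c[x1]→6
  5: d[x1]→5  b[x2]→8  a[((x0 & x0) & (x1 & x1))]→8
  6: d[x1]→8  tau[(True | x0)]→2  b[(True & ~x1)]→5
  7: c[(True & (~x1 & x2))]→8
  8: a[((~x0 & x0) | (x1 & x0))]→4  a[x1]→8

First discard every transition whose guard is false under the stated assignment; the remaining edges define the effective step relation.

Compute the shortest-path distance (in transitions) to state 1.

Answer: 2

Working:
BFS to 1:
  depth 0: {0}
  depth 1: {3}
  depth 2: {1,7}
1 enters at depth 2; path a·tau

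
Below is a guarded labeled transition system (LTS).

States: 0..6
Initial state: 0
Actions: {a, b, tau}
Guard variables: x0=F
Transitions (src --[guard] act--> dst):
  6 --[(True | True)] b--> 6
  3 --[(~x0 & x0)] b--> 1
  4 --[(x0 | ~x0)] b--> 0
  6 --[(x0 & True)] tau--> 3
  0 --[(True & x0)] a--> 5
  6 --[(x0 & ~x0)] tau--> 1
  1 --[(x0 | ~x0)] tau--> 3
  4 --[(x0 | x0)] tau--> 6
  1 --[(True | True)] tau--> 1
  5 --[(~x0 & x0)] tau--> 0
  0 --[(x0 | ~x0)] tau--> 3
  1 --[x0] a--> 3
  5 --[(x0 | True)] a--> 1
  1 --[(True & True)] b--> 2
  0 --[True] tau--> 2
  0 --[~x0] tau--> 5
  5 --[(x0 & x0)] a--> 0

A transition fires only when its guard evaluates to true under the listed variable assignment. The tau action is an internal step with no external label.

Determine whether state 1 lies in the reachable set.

Guard filter leaves 9 enabled edge(s).
L0 = {0}
L1 = {2,3,5}  now seen {0,2,3,5}
L2 = {1}  now seen {0,1,2,3,5}
Reachable = {0,1,2,3,5}
witness 1: tau·a

Answer: REACHABLE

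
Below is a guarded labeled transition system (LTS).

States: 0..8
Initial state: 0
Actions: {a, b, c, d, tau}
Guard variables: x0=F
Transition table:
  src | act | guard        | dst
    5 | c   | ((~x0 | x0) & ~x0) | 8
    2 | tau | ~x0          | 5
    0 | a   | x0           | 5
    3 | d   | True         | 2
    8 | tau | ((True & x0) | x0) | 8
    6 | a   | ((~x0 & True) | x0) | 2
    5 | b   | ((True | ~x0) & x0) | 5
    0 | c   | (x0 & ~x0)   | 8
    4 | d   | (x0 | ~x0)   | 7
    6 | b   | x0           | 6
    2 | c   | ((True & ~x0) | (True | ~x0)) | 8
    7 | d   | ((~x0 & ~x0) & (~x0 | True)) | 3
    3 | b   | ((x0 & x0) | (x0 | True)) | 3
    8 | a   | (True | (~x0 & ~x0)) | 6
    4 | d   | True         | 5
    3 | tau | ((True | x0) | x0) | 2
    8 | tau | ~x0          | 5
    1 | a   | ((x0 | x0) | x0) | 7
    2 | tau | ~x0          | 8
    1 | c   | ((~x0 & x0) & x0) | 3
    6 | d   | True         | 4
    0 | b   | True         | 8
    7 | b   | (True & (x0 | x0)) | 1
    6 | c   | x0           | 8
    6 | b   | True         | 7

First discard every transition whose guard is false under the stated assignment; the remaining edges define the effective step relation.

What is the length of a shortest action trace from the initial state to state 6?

Answer: 2

Working:
Breadth-first toward 6:
  depth 0: {0}
  depth 1: {8}
  depth 2: {5,6}
6 enters at depth 2; path b·a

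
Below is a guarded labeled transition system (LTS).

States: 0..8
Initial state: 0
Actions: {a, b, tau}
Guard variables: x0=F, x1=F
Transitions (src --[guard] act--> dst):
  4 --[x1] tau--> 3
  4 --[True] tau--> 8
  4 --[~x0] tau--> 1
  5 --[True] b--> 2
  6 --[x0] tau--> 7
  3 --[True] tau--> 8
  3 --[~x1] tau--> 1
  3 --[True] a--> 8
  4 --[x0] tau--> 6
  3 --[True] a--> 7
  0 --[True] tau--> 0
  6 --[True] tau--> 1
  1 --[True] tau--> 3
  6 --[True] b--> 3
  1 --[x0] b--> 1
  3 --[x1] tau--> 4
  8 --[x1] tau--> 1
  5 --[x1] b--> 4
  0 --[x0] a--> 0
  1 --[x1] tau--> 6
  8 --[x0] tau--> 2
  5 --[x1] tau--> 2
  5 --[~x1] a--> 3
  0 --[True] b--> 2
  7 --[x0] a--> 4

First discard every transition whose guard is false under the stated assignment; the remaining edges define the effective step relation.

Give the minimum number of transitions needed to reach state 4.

Answer: UNREACHABLE

Working:
Breadth-first toward 4:
  depth 0: {0}
  depth 1: {2}
4 never appears.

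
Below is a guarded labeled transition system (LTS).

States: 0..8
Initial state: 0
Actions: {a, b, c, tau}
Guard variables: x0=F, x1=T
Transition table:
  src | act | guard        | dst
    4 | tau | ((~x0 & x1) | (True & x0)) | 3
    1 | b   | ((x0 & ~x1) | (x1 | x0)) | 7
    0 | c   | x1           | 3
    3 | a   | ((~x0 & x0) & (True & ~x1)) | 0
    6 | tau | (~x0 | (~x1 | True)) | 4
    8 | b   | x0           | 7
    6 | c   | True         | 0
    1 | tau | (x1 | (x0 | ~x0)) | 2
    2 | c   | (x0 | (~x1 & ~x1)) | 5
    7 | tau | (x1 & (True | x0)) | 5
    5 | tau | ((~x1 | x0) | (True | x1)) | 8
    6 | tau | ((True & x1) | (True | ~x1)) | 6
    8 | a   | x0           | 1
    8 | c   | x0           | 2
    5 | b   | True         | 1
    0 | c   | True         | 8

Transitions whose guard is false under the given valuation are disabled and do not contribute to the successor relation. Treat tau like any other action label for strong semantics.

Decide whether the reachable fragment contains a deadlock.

Answer: DEADLOCK at state 3

Working:
Reach set: {0,3,8}
  0: c→3  c→8  [2 exit(s)]
  3: ∅  [STUCK]
  8: ∅  [STUCK]
Path to 3: c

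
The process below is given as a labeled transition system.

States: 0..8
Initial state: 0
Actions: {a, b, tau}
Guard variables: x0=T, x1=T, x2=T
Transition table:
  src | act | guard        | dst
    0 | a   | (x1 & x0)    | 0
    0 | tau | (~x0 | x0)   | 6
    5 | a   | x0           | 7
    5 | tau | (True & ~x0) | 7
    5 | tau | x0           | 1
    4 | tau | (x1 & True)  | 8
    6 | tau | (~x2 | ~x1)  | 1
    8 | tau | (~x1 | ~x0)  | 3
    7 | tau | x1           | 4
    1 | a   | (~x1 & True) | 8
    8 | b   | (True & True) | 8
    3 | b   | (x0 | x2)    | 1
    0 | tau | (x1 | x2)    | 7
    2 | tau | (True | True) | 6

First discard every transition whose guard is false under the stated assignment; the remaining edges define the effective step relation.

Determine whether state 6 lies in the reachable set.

After dropping false guards: 10 live edges.
L0 = {0}
L1 = {6,7}  total {0,6,7}
L2 = {4}  total {0,4,6,7}
L3 = {8}  total {0,4,6,7,8}
R = {0,4,6,7,8}
trace reaching 6: tau

Answer: REACHABLE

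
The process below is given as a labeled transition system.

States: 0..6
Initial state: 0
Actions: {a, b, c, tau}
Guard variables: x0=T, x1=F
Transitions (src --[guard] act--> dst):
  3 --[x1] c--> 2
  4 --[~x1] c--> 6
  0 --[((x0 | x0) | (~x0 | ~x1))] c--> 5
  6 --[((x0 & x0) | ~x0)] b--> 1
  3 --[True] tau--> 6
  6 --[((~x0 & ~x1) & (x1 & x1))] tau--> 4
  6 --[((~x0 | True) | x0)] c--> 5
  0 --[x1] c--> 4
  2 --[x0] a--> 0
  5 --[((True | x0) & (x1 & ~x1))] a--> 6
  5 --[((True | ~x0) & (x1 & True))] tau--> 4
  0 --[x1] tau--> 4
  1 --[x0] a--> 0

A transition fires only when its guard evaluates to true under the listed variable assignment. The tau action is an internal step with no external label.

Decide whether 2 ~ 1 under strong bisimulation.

Answer: BISIMILAR

Working:
Compute ~ classes (split until stable):
  round 0: {{0,1,2,3,4,5,6}}
  round 1: {{0,4},{1,2},{3},{5},{6}}
  round 2: {{0},{1,2},{3},{4},{5},{6}}
Fixed point at round 3; 6 class(es).
2∈{1,2}, 1∈{1,2}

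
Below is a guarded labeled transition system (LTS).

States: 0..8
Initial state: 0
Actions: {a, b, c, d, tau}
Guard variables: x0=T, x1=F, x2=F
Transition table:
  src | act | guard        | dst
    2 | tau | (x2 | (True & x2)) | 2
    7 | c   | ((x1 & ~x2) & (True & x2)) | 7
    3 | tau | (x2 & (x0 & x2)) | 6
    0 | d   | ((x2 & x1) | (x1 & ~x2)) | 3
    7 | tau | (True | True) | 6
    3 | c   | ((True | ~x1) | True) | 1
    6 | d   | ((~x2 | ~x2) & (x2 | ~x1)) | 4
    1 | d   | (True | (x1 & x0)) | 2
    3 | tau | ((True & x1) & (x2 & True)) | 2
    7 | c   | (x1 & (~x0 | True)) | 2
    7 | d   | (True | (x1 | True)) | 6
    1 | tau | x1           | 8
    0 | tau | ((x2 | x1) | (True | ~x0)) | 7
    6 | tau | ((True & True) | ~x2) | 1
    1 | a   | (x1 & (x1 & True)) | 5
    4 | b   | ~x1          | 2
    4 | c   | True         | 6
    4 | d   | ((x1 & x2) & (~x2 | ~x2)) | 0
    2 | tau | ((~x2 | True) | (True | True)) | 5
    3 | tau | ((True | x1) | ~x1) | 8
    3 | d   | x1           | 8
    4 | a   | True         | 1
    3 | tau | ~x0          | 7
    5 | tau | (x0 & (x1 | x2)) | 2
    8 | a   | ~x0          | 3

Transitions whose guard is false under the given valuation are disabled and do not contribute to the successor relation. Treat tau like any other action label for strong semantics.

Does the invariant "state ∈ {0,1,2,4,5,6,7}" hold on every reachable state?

Answer: INVARIANT HOLDS

Trace:
Safe = {0,1,2,4,5,6,7}
Reachable = {0,1,2,4,5,6,7}
  0: ✓
  1: ✓
  2: ✓
  4: ✓
  5: ✓
  6: ✓
  7: ✓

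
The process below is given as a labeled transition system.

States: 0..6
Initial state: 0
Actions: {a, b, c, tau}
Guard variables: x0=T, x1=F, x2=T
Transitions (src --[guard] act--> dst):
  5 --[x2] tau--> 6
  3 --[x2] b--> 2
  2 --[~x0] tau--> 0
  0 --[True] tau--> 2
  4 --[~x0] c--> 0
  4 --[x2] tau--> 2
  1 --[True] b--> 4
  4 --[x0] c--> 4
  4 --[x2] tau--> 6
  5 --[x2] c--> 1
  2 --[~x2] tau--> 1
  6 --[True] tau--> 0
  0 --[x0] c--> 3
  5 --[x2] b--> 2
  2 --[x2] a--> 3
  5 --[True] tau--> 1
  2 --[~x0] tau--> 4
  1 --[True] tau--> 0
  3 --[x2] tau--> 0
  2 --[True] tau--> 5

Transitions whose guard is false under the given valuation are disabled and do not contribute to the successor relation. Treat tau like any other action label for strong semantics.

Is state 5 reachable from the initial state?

Answer: REACHABLE

Working:
After dropping false guards: 16 live edges.
L0 = {0}
L1 = {2,3}  total {0,2,3}
L2 = {5}  total {0,2,3,5}
L3 = {1,6}  total {0,1,2,3,5,6}
L4 = {4}  total {0,1,2,3,4,5,6}
Reach set: {0,1,2,3,4,5,6}
Path to 5: tau·tau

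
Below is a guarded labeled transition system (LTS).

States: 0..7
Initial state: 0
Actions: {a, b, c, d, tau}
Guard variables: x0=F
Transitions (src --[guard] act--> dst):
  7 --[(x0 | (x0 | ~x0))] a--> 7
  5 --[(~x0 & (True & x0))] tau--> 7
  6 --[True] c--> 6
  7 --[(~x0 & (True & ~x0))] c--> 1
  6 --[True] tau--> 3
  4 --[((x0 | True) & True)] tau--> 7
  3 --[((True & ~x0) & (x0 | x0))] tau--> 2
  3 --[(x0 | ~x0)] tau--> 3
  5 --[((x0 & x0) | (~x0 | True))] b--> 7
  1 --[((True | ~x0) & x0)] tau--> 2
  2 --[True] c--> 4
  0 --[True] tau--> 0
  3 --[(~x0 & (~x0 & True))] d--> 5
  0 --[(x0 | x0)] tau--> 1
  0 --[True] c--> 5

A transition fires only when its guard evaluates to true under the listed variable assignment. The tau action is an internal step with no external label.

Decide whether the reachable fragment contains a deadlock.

Answer: DEADLOCK at state 1

Working:
Reachable = {0,1,5,7}
  0: c→5  tau→0  [2 exit(s)]
  1: ∅  [deadlock]
  5: b→7  [1 exit(s)]
  7: a→7  c→1  [2 exit(s)]
Path to 1: c·b·c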